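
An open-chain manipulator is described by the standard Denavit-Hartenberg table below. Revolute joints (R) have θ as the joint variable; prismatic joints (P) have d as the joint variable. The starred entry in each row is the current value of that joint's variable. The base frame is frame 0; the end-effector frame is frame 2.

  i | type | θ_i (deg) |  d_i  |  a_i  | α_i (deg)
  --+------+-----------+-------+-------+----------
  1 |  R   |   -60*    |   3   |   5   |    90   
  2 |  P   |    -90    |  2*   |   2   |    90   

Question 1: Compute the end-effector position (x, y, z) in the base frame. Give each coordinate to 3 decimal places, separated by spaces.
0.768 -5.330 1.000

after link 1: o_1 = (2.5000, -4.3301, 3.0000)
after link 2: o_2 = (0.7679, -5.3301, 1.0000)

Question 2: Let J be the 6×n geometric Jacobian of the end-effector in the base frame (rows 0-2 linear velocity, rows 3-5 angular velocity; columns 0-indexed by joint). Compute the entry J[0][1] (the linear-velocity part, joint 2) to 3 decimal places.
prismatic axis z_1 = (-0.8660,-0.5000,0.0000)
J_v[:, 1] = z_1; J_ω[:, 1] = (0,0,0)
entry J[0][1] = -0.8660

-0.866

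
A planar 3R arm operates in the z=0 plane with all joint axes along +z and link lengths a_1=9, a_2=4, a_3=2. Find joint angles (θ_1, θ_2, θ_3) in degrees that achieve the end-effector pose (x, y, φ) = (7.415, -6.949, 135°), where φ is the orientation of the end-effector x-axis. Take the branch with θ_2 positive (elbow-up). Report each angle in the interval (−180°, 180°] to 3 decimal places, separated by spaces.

-56.900 45.015 146.885

wrist centre = target − a_3·(cos φ, sin φ) = (8.8292, -8.3632)
cos θ_2 = (147.8984−9²−4²)/(2·9·4) = 0.7069; θ_2 = 45.0150° (elbow-up)
β = atan2(-8.3632,8.8292) = -43.4474°; ψ = atan2(2.8292,11.8277) = 13.4523°
θ_1 = β − ψ = -56.8997°
θ_3 = φ − θ_1 − θ_2 = 146.8847° (wrapped to (-180°,180°])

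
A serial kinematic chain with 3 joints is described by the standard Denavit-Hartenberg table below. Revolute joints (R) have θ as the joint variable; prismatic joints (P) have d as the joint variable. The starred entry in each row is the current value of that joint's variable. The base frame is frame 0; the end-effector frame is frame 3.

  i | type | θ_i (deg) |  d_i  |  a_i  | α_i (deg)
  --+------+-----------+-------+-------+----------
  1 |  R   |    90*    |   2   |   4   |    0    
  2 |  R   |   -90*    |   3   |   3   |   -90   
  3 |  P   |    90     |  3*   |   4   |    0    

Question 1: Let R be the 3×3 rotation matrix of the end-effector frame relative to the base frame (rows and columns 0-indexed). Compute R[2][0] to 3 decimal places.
End-effector x-axis (col 0 of R) = (0.0000,0.0000,-1.0000)
R[2][0] = -1.0000

-1.000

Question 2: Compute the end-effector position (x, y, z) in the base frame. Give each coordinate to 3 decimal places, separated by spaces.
3.000 7.000 1.000

after link 1: o_1 = (0.0000, 4.0000, 2.0000)
after link 2: o_2 = (3.0000, 4.0000, 5.0000)
after link 3: o_3 = (3.0000, 7.0000, 1.0000)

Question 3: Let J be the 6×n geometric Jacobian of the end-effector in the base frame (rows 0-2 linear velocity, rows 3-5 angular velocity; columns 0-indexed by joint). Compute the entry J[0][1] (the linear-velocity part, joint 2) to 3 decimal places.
-3.000

axis z_1 = (0.0000,0.0000,1.0000); lever o_n−o_1 = (3.0000,3.0000,-1.0000)
cross product → J_v[:, 1] = (-3.0000,3.0000,0.0000)
J_ω[:, 1] = z_1
entry J[0][1] = -3.0000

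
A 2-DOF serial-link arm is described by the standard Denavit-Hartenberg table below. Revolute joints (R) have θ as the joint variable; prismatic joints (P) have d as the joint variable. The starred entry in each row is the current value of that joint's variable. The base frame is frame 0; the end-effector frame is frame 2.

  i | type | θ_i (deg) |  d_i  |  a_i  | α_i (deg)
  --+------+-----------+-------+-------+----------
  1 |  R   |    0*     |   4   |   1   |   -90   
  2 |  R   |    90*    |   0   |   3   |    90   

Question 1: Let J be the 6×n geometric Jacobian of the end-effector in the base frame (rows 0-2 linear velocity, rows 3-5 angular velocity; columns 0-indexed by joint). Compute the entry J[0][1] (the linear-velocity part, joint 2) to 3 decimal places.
-3.000

axis z_1 = (0.0000,1.0000,0.0000); lever o_n−o_1 = (0.0000,0.0000,-3.0000)
cross product → J_v[:, 1] = (-3.0000,0.0000,-0.0000)
J_ω[:, 1] = z_1
entry J[0][1] = -3.0000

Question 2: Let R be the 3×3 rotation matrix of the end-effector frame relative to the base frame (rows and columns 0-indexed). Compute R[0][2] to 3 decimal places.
End-effector z-axis (col 2 of R) = (1.0000,0.0000,0.0000)
R[0][2] = 1.0000

1.000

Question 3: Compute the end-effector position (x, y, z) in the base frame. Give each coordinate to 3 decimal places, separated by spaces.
1.000 0.000 1.000

after link 1: o_1 = (1.0000, 0.0000, 4.0000)
after link 2: o_2 = (1.0000, 0.0000, 1.0000)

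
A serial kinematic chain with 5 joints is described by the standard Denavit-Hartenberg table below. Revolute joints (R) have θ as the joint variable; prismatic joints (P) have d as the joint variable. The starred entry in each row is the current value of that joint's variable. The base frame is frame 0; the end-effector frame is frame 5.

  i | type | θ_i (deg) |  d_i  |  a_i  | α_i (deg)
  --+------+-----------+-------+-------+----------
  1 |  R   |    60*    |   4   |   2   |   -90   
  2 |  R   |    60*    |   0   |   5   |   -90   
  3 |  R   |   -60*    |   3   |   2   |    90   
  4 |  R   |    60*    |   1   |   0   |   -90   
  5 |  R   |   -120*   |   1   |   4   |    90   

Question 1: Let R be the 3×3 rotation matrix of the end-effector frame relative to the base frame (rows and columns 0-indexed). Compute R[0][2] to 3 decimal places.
End-effector z-axis (col 2 of R) = (0.9202,0.3437,0.1875)
R[0][2] = 0.9202

0.920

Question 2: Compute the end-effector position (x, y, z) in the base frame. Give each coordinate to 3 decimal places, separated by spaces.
after link 1: o_1 = (1.0000, 1.7321, 4.0000)
after link 2: o_2 = (2.2500, 3.8971, -0.3301)
after link 3: o_3 = (-0.2990, 2.9462, -2.6962)
after link 4: o_4 = (-0.9486, 2.8212, -1.9462)
after link 5: o_5 = (-1.4988, 2.1002, 2.0760)

-1.499 2.100 2.076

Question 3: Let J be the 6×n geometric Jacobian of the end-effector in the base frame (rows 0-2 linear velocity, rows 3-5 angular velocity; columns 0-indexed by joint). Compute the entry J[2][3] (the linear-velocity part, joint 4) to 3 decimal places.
axis z_3 = (-0.6495,-0.1250,0.7500); lever o_n−o_3 = (-1.1998,-0.8460,4.7721)
cross product → J_v[:, 3] = (0.0380,2.1998,0.3995)
J_ω[:, 3] = z_3
entry J[2][3] = 0.3995

0.400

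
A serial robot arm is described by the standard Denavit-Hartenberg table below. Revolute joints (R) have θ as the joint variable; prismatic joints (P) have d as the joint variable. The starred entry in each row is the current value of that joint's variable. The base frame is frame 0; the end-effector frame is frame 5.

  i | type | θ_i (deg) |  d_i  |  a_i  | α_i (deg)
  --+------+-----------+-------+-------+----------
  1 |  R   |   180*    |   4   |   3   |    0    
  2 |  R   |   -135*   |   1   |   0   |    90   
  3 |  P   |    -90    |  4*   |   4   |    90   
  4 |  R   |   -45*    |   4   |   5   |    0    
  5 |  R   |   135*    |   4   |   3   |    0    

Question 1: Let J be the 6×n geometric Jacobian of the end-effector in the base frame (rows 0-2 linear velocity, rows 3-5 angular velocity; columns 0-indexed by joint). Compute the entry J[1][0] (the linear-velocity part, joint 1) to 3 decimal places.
axis z_0 = ẑ; lever o_n−o_0 = (-6.2071,-8.1066,-2.5355)
cross product → J_v[:, 0] = (8.1066,-6.2071,0.0000)
J_ω[:, 0] = z_0
entry J[1][0] = -6.2071

-6.207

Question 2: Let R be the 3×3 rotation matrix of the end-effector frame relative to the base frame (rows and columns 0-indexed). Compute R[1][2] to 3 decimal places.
End-effector z-axis (col 2 of R) = (-0.7071,-0.7071,-0.0000)
R[1][2] = -0.7071

-0.707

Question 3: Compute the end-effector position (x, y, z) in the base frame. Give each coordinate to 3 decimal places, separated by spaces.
after link 1: o_1 = (-3.0000, 0.0000, 4.0000)
after link 2: o_2 = (-3.0000, 0.0000, 5.0000)
after link 3: o_3 = (-0.1716, -2.8284, 1.0000)
after link 4: o_4 = (-5.5000, -3.1569, -2.5355)
after link 5: o_5 = (-6.2071, -8.1066, -2.5355)

-6.207 -8.107 -2.536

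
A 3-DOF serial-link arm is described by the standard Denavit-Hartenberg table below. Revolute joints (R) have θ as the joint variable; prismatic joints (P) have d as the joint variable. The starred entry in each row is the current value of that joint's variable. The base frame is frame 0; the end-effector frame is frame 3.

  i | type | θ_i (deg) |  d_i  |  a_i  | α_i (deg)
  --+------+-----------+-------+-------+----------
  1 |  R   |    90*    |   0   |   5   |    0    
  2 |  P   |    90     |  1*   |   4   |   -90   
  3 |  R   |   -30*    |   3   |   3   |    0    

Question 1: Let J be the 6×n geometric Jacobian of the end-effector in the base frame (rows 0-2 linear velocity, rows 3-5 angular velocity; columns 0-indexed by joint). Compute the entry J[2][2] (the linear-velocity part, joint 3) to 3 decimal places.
axis z_2 = (-0.0000,-1.0000,0.0000); lever o_n−o_2 = (-2.5981,-3.0000,1.5000)
cross product → J_v[:, 2] = (-1.5000,0.0000,-2.5981)
J_ω[:, 2] = z_2
entry J[2][2] = -2.5981

-2.598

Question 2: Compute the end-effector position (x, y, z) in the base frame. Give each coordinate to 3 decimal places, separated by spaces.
-6.598 2.000 2.500

after link 1: o_1 = (0.0000, 5.0000, 0.0000)
after link 2: o_2 = (-4.0000, 5.0000, 1.0000)
after link 3: o_3 = (-6.5981, 2.0000, 2.5000)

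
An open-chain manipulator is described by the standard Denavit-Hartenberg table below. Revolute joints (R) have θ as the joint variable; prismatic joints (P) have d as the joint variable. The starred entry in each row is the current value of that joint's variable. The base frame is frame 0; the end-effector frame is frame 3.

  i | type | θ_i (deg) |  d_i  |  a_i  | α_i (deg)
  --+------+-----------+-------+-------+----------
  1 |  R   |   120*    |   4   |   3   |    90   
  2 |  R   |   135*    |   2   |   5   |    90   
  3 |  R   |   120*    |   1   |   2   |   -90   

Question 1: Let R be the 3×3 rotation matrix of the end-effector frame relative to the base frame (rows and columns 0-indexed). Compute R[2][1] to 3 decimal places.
-0.707

End-effector y-axis (col 1 of R) = (0.3536,-0.6124,-0.7071)
R[2][1] = -0.7071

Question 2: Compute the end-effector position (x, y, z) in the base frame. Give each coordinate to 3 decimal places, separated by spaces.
2.793 2.627 7.536

after link 1: o_1 = (-1.5000, 2.5981, 4.0000)
after link 2: o_2 = (1.9998, 0.5362, 7.5355)
after link 3: o_3 = (2.7927, 2.6270, 7.5355)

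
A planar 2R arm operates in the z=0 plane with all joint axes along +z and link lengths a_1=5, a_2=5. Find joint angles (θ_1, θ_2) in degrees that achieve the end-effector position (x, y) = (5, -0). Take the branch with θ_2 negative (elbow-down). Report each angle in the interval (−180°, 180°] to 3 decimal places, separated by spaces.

cos θ_2 = (25.0000−5²−5²)/(2·5·5) = -0.5000; θ_2 = -120.0000° (elbow-down)
β = atan2(-0.0000,5.0000) = -0.0000°; ψ = atan2(-4.3301,2.5000) = -60.0000°
θ_1 = β − ψ = 60.0000°

60.000 -120.000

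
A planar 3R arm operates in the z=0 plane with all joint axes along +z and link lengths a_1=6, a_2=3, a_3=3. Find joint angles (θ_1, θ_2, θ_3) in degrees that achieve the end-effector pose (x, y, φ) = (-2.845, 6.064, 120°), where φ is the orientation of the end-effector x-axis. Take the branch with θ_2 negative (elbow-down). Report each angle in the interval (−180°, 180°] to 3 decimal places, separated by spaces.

135.001 -150.005 135.003

wrist centre = target − a_3·(cos φ, sin φ) = (-1.3450, 3.4659)
cos θ_2 = (13.8217−6²−3²)/(2·6·3) = -0.8661; θ_2 = -150.0046° (elbow-down)
β = atan2(3.4659,-1.3450) = 111.2094°; ψ = atan2(-1.4998,3.4018) = -23.7918°
θ_1 = β − ψ = 135.0012°
θ_3 = φ − θ_1 − θ_2 = 135.0033° (wrapped to (-180°,180°])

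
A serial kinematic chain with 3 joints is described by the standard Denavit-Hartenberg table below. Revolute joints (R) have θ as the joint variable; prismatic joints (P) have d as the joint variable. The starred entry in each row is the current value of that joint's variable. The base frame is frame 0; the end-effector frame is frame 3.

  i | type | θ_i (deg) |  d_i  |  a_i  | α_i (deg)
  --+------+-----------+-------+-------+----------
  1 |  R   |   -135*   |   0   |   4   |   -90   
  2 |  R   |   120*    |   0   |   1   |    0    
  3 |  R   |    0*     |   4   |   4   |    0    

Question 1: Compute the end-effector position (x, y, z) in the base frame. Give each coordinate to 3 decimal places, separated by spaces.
1.768 -3.889 -4.330

after link 1: o_1 = (-2.8284, -2.8284, 0.0000)
after link 2: o_2 = (-2.4749, -2.4749, -0.8660)
after link 3: o_3 = (1.7678, -3.8891, -4.3301)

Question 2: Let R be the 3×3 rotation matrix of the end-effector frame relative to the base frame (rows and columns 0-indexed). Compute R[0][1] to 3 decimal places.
0.612

End-effector y-axis (col 1 of R) = (0.6124,0.6124,0.5000)
R[0][1] = 0.6124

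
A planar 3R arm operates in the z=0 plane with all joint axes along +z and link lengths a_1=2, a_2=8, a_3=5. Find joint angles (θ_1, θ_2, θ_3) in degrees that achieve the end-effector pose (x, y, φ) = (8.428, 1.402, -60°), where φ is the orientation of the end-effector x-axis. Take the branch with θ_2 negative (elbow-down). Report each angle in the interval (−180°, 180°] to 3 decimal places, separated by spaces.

120.004 -90.003 -90.001

wrist centre = target − a_3·(cos φ, sin φ) = (5.9280, 5.7321)
cos θ_2 = (67.9985−2²−8²)/(2·2·8) = -0.0000; θ_2 = -90.0027° (elbow-down)
β = atan2(5.7321,5.9280) = 44.0376°; ψ = atan2(-8.0000,1.9996) = -75.9663°
θ_1 = β − ψ = 120.0040°
θ_3 = φ − θ_1 − θ_2 = -90.0012° (wrapped to (-180°,180°])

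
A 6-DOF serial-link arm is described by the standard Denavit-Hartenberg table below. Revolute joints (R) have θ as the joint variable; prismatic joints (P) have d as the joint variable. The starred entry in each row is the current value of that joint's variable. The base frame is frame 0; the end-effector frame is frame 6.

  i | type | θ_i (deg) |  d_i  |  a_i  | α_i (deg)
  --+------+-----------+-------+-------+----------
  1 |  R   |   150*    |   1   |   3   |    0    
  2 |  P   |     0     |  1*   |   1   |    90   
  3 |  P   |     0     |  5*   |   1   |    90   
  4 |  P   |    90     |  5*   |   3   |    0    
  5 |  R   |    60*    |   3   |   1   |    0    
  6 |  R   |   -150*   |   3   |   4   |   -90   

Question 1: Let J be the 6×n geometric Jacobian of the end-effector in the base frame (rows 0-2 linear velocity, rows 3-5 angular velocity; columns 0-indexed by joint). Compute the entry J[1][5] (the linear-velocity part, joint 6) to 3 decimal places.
3.464

axis z_5 = (0.0000,0.0000,-1.0000); lever o_n−o_5 = (-3.4641,2.0000,-3.0000)
cross product → J_v[:, 5] = (2.0000,3.4641,0.0000)
J_ω[:, 5] = z_5
entry J[1][5] = 3.4641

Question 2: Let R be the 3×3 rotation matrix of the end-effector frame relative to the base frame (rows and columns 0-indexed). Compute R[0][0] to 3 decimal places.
End-effector x-axis (col 0 of R) = (-0.8660,0.5000,-0.0000)
R[0][0] = -0.8660

-0.866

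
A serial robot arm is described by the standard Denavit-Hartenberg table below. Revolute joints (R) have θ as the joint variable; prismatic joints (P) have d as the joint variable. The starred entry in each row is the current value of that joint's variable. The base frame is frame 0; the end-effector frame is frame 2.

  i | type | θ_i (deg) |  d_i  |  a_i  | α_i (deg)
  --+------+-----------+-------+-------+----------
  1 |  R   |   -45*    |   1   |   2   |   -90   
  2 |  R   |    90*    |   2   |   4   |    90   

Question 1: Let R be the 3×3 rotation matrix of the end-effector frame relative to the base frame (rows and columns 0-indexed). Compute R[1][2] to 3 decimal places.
-0.707

End-effector z-axis (col 2 of R) = (0.7071,-0.7071,0.0000)
R[1][2] = -0.7071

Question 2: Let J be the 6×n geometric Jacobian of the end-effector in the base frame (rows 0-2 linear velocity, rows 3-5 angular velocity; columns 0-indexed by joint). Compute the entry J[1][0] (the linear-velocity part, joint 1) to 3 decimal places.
axis z_0 = ẑ; lever o_n−o_0 = (2.8284,0.0000,-3.0000)
cross product → J_v[:, 0] = (-0.0000,2.8284,0.0000)
J_ω[:, 0] = z_0
entry J[1][0] = 2.8284

2.828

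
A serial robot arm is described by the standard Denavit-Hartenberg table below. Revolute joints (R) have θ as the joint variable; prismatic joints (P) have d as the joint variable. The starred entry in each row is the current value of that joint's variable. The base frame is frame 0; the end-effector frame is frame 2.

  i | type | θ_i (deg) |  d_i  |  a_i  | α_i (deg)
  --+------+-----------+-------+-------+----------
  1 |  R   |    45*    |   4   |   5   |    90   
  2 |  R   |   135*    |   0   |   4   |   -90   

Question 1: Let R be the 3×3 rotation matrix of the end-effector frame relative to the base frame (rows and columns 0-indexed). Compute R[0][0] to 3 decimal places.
-0.500

End-effector x-axis (col 0 of R) = (-0.5000,-0.5000,0.7071)
R[0][0] = -0.5000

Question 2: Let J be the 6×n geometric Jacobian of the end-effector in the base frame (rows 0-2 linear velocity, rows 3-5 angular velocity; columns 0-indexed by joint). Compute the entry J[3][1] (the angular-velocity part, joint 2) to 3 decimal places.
axis z_1 = (0.7071,-0.7071,0.0000); lever o_n−o_1 = (-2.0000,-2.0000,2.8284)
cross product → J_v[:, 1] = (-2.0000,-2.0000,-2.8284)
J_ω[:, 1] = z_1
entry J[3][1] = 0.7071

0.707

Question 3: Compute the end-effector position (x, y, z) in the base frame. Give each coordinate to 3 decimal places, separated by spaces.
after link 1: o_1 = (3.5355, 3.5355, 4.0000)
after link 2: o_2 = (1.5355, 1.5355, 6.8284)

1.536 1.536 6.828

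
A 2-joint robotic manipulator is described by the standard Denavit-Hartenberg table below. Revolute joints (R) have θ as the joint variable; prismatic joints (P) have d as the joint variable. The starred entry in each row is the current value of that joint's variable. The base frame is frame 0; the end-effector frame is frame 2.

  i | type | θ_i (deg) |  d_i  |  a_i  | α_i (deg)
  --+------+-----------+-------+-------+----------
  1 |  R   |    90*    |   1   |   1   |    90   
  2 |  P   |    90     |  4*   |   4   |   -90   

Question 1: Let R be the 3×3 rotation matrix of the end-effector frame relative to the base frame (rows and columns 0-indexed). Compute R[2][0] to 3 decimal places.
1.000

End-effector x-axis (col 0 of R) = (-0.0000,0.0000,1.0000)
R[2][0] = 1.0000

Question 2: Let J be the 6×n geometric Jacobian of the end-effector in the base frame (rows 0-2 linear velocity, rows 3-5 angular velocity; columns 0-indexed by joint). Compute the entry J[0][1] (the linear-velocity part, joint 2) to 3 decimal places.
1.000

prismatic axis z_1 = (1.0000,-0.0000,0.0000)
J_v[:, 1] = z_1; J_ω[:, 1] = (0,0,0)
entry J[0][1] = 1.0000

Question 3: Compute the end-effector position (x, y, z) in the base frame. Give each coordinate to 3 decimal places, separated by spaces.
4.000 1.000 5.000

after link 1: o_1 = (0.0000, 1.0000, 1.0000)
after link 2: o_2 = (4.0000, 1.0000, 5.0000)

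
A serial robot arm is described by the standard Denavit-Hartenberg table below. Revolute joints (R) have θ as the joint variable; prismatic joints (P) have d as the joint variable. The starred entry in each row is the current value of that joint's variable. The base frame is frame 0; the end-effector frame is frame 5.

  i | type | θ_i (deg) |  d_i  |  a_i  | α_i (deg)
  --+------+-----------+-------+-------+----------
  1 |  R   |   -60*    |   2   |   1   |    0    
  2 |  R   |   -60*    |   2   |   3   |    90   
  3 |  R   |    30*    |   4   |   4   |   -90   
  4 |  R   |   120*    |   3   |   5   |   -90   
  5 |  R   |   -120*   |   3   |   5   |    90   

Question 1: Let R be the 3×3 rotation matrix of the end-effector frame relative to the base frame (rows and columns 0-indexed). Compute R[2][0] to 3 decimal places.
End-effector x-axis (col 0 of R) = (-0.2667,0.4040,0.8750)
R[2][0] = 0.8750

0.875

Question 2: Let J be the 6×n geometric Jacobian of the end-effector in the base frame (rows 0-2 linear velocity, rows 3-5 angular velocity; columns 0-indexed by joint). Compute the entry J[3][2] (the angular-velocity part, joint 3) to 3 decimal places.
-0.866

axis z_2 = (-0.8660,0.5000,0.0000); lever o_n−o_2 = (-1.1214,4.7276,6.4240)
cross product → J_v[:, 2] = (3.2120,5.5634,-3.5335)
J_ω[:, 2] = z_2
entry J[3][2] = -0.8660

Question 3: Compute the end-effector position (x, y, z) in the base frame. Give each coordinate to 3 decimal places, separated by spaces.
after link 1: o_1 = (0.5000, -0.8660, 2.0000)
after link 2: o_2 = (-1.0000, -3.4641, 4.0000)
after link 3: o_3 = (-6.1962, -4.4641, 6.0000)
after link 4: o_4 = (-0.6136, -3.4551, 7.3481)
after link 5: o_5 = (-2.1214, 1.2635, 10.4240)

-2.121 1.263 10.424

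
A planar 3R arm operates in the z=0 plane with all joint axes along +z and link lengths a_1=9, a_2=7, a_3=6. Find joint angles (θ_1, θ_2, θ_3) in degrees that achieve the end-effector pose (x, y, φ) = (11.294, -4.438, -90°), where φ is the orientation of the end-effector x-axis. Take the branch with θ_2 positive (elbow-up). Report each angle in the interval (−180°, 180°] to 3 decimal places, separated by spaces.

-30.002 90.003 -150.001

wrist centre = target − a_3·(cos φ, sin φ) = (11.2940, 1.5620)
cos θ_2 = (129.9943−9²−7²)/(2·9·7) = -0.0000; θ_2 = 90.0026° (elbow-up)
β = atan2(1.5620,11.2940) = 7.8743°; ψ = atan2(7.0000,8.9997) = 37.8760°
θ_1 = β − ψ = -30.0017°
θ_3 = φ − θ_1 − θ_2 = -150.0009° (wrapped to (-180°,180°])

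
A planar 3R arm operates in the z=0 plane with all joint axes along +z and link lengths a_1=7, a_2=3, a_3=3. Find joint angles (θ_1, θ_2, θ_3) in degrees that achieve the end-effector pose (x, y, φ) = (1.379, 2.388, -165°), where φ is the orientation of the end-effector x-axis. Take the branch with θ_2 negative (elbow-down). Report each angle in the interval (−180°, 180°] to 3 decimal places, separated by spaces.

60.000 -134.994 -90.006

wrist centre = target − a_3·(cos φ, sin φ) = (4.2768, 3.1645)
cos θ_2 = (28.3046−7²−3²)/(2·7·3) = -0.7070; θ_2 = -134.9940° (elbow-down)
β = atan2(3.1645,4.2768) = 36.4983°; ψ = atan2(-2.1215,4.8789) = -23.5013°
θ_1 = β − ψ = 59.9997°
θ_3 = φ − θ_1 − θ_2 = -90.0057° (wrapped to (-180°,180°])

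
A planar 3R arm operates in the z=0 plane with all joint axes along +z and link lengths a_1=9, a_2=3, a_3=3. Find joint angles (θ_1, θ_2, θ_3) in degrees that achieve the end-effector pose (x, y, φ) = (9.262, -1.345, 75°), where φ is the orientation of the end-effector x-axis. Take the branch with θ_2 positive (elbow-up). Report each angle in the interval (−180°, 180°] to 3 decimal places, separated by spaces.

-44.999 89.994 30.005

wrist centre = target − a_3·(cos φ, sin φ) = (8.4855, -4.2428)
cos θ_2 = (90.0056−9²−3²)/(2·9·3) = 0.0001; θ_2 = 89.9941° (elbow-up)
β = atan2(-4.2428,8.4855) = -26.5651°; ψ = atan2(3.0000,9.0003) = 18.4344°
θ_1 = β − ψ = -44.9994°
θ_3 = φ − θ_1 − θ_2 = 30.0054° (wrapped to (-180°,180°])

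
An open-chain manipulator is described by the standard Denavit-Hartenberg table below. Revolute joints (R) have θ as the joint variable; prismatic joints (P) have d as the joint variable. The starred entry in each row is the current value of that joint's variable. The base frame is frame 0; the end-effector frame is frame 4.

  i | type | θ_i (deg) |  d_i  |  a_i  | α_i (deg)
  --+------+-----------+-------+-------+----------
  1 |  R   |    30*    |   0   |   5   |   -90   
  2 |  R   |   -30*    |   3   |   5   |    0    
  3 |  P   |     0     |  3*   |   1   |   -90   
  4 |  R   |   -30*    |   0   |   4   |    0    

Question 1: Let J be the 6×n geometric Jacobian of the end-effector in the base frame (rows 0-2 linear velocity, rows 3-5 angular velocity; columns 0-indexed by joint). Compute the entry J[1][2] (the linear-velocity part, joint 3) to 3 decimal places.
prismatic axis z_2 = (-0.5000,0.8660,0.0000)
J_v[:, 2] = z_2; J_ω[:, 2] = (0,0,0)
entry J[1][2] = 0.8660

0.866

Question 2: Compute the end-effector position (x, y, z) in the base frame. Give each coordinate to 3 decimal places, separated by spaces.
7.428 13.526 4.732

after link 1: o_1 = (4.3301, 2.5000, 0.0000)
after link 2: o_2 = (6.5801, 7.2631, 2.5000)
after link 3: o_3 = (5.8301, 10.2942, 3.0000)
after link 4: o_4 = (7.4282, 13.5263, 4.7321)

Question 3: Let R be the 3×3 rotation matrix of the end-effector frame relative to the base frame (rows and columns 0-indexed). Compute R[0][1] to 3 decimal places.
End-effector y-axis (col 1 of R) = (0.8080,-0.5335,0.2500)
R[0][1] = 0.8080

0.808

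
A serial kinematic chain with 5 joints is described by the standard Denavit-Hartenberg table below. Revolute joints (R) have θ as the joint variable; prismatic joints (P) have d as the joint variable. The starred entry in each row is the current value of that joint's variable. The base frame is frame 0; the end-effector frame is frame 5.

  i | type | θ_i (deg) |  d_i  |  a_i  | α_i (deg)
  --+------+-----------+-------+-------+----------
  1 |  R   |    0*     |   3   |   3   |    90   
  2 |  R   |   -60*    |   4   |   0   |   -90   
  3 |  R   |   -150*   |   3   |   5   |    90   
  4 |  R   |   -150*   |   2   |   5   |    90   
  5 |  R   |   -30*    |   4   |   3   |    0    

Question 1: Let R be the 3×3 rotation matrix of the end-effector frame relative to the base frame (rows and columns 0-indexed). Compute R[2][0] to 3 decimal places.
-0.996

End-effector x-axis (col 0 of R) = (0.0748,-0.0580,-0.9955)
R[2][0] = -0.9955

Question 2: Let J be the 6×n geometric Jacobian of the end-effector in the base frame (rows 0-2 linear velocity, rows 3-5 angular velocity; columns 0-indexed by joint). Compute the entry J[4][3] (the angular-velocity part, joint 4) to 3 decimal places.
axis z_3 = (-0.2500,0.8660,0.4330); lever o_n−o_3 = (3.3002,4.7231,-6.3861)
cross product → J_v[:, 3] = (-7.5756,-0.1675,-4.0389)
J_ω[:, 3] = z_3
entry J[4][3] = 0.8660

0.866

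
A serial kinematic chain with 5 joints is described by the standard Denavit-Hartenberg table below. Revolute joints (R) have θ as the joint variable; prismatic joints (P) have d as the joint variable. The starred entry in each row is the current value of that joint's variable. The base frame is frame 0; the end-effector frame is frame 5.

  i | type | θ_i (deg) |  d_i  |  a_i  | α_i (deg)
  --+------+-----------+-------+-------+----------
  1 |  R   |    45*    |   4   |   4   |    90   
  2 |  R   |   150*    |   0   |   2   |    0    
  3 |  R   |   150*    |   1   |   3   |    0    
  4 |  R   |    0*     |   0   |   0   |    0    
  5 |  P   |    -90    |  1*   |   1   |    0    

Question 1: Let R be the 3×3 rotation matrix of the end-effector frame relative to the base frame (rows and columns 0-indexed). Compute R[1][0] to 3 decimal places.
-0.612

End-effector x-axis (col 0 of R) = (-0.6124,-0.6124,-0.5000)
R[1][0] = -0.6124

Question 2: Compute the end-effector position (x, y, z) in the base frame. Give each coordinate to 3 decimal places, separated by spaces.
3.466 0.638 1.902

after link 1: o_1 = (2.8284, 2.8284, 4.0000)
after link 2: o_2 = (1.6037, 1.6037, 5.0000)
after link 3: o_3 = (3.3714, 1.9572, 2.4019)
after link 4: o_4 = (3.3714, 1.9572, 2.4019)
after link 5: o_5 = (3.4662, 0.6378, 1.9019)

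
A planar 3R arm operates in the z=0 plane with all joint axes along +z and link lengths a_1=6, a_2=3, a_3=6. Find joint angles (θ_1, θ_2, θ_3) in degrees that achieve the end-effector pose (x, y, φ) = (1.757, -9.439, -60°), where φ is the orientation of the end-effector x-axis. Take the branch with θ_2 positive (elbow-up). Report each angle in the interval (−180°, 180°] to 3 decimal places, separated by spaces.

-135.005 134.994 -59.989

wrist centre = target − a_3·(cos φ, sin φ) = (-1.2430, -4.2428)
cos θ_2 = (19.5468−6²−3²)/(2·6·3) = -0.7070; θ_2 = 134.9940° (elbow-up)
β = atan2(-4.2428,-1.2430) = -106.3287°; ψ = atan2(2.1215,3.8789) = 28.6762°
θ_1 = β − ψ = -135.0049°
θ_3 = φ − θ_1 − θ_2 = -59.9892° (wrapped to (-180°,180°])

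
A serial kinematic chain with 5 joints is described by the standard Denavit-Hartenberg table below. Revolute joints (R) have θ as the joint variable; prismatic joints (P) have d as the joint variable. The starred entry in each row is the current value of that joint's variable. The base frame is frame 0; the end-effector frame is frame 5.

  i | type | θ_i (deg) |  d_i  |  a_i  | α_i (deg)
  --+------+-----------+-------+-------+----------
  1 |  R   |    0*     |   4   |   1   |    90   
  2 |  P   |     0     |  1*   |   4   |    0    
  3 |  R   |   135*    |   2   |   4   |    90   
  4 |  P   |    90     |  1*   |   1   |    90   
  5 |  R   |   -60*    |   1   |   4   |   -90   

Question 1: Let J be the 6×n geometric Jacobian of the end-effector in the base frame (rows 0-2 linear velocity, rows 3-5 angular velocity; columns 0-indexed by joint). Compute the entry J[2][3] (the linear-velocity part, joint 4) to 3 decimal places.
0.707

prismatic axis z_3 = (0.7071,-0.0000,0.7071)
J_v[:, 3] = z_3; J_ω[:, 3] = (0,0,0)
entry J[2][3] = 0.7071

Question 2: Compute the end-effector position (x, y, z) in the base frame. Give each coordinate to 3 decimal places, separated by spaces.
-0.278 -6.000 5.793

after link 1: o_1 = (1.0000, 0.0000, 4.0000)
after link 2: o_2 = (5.0000, -1.0000, 4.0000)
after link 3: o_3 = (2.1716, -3.0000, 6.8284)
after link 4: o_4 = (2.8787, -4.0000, 7.5355)
after link 5: o_5 = (-0.2779, -6.0000, 5.7932)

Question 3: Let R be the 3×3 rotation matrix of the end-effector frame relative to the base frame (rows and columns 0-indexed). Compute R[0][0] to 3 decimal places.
End-effector x-axis (col 0 of R) = (-0.6124,-0.5000,-0.6124)
R[0][0] = -0.6124

-0.612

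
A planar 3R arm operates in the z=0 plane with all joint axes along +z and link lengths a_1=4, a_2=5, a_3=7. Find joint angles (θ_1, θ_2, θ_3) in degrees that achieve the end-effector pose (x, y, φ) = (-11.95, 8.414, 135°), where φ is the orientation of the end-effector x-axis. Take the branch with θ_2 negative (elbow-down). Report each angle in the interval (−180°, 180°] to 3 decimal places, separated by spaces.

wrist centre = target − a_3·(cos φ, sin φ) = (-7.0003, 3.4643)
cos θ_2 = (61.0046−4²−5²)/(2·4·5) = 0.5001; θ_2 = -59.9924° (elbow-down)
β = atan2(3.4643,-7.0003) = 153.6703°; ψ = atan2(-4.3298,6.5006) = -33.6661°
θ_1 = β − ψ = 187.3365°
θ_3 = φ − θ_1 − θ_2 = 7.6559° (wrapped to (-180°,180°])

-172.664 -59.992 7.656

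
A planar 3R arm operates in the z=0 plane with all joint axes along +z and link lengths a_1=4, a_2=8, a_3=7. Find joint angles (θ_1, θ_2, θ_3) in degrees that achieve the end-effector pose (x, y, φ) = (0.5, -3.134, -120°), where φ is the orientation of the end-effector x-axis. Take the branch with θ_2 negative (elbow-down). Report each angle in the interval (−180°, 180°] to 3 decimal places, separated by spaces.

wrist centre = target − a_3·(cos φ, sin φ) = (4.0000, 2.9282)
cos θ_2 = (24.5742−4²−8²)/(2·4·8) = -0.8660; θ_2 = -150.0003° (elbow-down)
β = atan2(2.9282,4.0000) = 36.2058°; ψ = atan2(-4.0000,-2.9282) = -126.2064°
θ_1 = β − ψ = 162.4122°
θ_3 = φ − θ_1 − θ_2 = -132.4119° (wrapped to (-180°,180°])

162.412 -150.000 -132.412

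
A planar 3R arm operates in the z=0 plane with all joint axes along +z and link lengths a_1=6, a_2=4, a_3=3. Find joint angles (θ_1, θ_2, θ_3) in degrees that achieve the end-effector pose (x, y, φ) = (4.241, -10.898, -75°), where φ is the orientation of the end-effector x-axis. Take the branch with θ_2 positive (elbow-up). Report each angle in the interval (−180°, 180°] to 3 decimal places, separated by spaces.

wrist centre = target − a_3·(cos φ, sin φ) = (3.4645, -8.0002)
cos θ_2 = (76.0066−6²−4²)/(2·6·4) = 0.5001; θ_2 = 59.9909° (elbow-up)
β = atan2(-8.0002,3.4645) = -66.5847°; ψ = atan2(3.4638,8.0006) = 23.4099°
θ_1 = β − ψ = -89.9946°
θ_3 = φ − θ_1 − θ_2 = -44.9963° (wrapped to (-180°,180°])

-89.995 59.991 -44.996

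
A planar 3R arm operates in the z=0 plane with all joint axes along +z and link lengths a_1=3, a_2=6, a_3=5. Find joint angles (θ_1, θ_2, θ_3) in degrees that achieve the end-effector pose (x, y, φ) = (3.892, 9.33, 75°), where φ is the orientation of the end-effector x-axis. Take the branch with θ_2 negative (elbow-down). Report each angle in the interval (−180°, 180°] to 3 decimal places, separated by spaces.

149.999 -119.996 44.996

wrist centre = target − a_3·(cos φ, sin φ) = (2.5979, 4.5004)
cos θ_2 = (27.0024−3²−6²)/(2·3·6) = -0.4999; θ_2 = -119.9955° (elbow-down)
β = atan2(4.5004,2.5979) = 60.0037°; ψ = atan2(-5.1964,0.0004) = -89.9955°
θ_1 = β − ψ = 149.9992°
θ_3 = φ − θ_1 − θ_2 = 44.9963° (wrapped to (-180°,180°])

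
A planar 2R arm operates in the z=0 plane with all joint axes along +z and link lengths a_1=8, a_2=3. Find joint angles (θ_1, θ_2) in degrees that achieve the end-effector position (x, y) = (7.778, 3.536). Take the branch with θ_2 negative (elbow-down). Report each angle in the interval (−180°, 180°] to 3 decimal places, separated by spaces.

cos θ_2 = (73.0006−8²−3²)/(2·8·3) = 0.0000; θ_2 = -89.9993° (elbow-down)
β = atan2(3.5360,7.7780) = 24.4473°; ψ = atan2(-3.0000,8.0000) = -20.5560°
θ_1 = β − ψ = 45.0032°

45.003 -89.999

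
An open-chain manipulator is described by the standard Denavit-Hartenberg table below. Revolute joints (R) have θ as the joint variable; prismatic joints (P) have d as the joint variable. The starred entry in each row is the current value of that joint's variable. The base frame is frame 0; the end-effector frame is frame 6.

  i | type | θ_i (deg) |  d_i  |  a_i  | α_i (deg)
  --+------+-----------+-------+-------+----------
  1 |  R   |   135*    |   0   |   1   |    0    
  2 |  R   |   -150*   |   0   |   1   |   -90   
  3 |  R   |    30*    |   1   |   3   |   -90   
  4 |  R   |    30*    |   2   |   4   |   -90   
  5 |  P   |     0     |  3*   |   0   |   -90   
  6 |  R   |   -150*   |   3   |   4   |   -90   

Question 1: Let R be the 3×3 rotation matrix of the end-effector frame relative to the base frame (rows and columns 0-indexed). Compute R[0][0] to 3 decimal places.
-0.837

End-effector x-axis (col 0 of R) = (-0.8365,0.2241,0.5000)
R[0][0] = -0.8365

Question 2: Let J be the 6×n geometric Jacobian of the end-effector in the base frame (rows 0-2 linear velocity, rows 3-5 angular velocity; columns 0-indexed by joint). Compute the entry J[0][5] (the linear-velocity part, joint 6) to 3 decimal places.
axis z_5 = (0.4830,-0.1294,0.8660); lever o_n−o_5 = (-1.8972,0.5083,4.5981)
cross product → J_v[:, 5] = (-1.0353,-3.8637,-0.0000)
J_ω[:, 5] = z_5
entry J[0][5] = -1.0353

-1.035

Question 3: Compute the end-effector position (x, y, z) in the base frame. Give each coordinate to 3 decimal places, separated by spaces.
after link 1: o_1 = (-0.7071, 0.7071, 0.0000)
after link 2: o_2 = (0.2588, 0.4483, 0.0000)
after link 3: o_3 = (3.0272, 0.7418, -1.5000)
after link 4: o_4 = (4.4414, -1.7077, -4.9641)
after link 5: o_5 = (2.5142, -3.8810, -4.2141)
after link 6: o_6 = (0.6170, -3.3727, 0.3840)

0.617 -3.373 0.384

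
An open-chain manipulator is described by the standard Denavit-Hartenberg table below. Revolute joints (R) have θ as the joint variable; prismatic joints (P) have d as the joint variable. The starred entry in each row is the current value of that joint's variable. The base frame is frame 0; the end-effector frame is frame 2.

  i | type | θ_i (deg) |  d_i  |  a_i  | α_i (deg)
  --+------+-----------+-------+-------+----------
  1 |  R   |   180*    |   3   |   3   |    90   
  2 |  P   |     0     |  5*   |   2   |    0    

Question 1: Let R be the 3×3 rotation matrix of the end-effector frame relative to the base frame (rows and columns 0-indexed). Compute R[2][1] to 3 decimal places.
End-effector y-axis (col 1 of R) = (-0.0000,-0.0000,1.0000)
R[2][1] = 1.0000

1.000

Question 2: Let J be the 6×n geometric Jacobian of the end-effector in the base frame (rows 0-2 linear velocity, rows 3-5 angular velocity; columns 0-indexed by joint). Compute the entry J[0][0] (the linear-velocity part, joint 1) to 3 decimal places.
axis z_0 = ẑ; lever o_n−o_0 = (-5.0000,5.0000,3.0000)
cross product → J_v[:, 0] = (-5.0000,-5.0000,0.0000)
J_ω[:, 0] = z_0
entry J[0][0] = -5.0000

-5.000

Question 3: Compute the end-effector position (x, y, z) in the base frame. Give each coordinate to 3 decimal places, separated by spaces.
-5.000 5.000 3.000

after link 1: o_1 = (-3.0000, 0.0000, 3.0000)
after link 2: o_2 = (-5.0000, 5.0000, 3.0000)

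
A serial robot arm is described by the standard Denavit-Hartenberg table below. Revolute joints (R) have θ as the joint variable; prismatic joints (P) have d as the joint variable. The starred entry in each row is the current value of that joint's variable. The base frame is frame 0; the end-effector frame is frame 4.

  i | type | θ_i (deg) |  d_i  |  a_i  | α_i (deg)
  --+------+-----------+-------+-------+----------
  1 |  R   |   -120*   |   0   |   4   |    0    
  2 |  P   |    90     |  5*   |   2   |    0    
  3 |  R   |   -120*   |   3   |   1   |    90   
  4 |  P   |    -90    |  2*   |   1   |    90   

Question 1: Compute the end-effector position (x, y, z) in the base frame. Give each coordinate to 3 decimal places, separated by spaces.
after link 1: o_1 = (-2.0000, -3.4641, 0.0000)
after link 2: o_2 = (-0.2679, -4.4641, 5.0000)
after link 3: o_3 = (-1.1340, -4.9641, 8.0000)
after link 4: o_4 = (-2.1340, -3.2321, 7.0000)

-2.134 -3.232 7.000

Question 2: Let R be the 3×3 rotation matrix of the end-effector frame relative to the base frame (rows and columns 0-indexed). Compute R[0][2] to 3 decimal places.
0.866

End-effector z-axis (col 2 of R) = (0.8660,0.5000,-0.0000)
R[0][2] = 0.8660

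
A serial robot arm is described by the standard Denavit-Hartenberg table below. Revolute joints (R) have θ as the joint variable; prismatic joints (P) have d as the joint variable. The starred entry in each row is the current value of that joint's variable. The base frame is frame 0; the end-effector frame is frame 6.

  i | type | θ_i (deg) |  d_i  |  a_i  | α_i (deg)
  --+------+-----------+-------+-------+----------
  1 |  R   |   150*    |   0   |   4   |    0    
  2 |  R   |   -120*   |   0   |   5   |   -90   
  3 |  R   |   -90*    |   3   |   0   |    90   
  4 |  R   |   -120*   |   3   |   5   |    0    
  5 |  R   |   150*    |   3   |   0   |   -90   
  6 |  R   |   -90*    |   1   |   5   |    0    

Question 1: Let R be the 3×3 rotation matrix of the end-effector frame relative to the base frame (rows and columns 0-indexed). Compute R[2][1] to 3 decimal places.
0.866

End-effector y-axis (col 1 of R) = (-0.2500,0.4330,0.8660)
R[2][1] = 0.8660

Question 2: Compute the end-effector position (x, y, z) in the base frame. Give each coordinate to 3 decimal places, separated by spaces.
after link 1: o_1 = (-3.4641, 2.0000, 0.0000)
after link 2: o_2 = (0.8660, 4.5000, 0.0000)
after link 3: o_3 = (-0.6340, 7.0981, 0.0000)
after link 4: o_4 = (-1.0670, 1.8481, -2.5000)
after link 5: o_5 = (-3.6651, 0.3481, -2.5000)
after link 6: o_6 = (-8.4282, -1.4019, -3.0000)

-8.428 -1.402 -3.000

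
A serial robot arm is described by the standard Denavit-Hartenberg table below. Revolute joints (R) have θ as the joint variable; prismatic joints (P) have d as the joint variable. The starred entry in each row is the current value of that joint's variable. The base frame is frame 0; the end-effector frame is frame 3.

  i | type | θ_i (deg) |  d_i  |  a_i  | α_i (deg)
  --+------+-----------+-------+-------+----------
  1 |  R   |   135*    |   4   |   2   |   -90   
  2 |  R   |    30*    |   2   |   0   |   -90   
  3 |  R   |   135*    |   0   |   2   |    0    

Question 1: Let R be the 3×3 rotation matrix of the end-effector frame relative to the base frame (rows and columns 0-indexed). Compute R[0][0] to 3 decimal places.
End-effector x-axis (col 0 of R) = (0.9330,0.0670,0.3536)
R[0][0] = 0.9330

0.933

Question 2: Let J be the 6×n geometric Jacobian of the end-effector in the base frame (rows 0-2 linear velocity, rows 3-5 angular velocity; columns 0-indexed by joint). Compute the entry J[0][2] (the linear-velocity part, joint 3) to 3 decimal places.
axis z_2 = (0.3536,-0.3536,-0.8660); lever o_n−o_2 = (1.8660,0.1340,0.7071)
cross product → J_v[:, 2] = (-0.1340,-1.8660,0.7071)
J_ω[:, 2] = z_2
entry J[0][2] = -0.1340

-0.134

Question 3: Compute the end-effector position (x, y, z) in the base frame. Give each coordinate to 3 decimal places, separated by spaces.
-0.962 0.134 4.707

after link 1: o_1 = (-1.4142, 1.4142, 4.0000)
after link 2: o_2 = (-2.8284, 0.0000, 4.0000)
after link 3: o_3 = (-0.9624, 0.1340, 4.7071)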